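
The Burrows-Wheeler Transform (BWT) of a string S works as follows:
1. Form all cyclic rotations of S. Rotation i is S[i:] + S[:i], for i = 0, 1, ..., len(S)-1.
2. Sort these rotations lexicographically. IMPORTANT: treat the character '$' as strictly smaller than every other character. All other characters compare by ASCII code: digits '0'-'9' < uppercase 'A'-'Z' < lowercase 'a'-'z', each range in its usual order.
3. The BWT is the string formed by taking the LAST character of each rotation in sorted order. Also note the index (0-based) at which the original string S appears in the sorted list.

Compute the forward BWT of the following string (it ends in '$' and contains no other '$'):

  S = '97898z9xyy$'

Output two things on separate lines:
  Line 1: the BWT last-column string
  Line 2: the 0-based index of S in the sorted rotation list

All 11 rotations (rotation i = S[i:]+S[:i]):
  rot[0] = 97898z9xyy$
  rot[1] = 7898z9xyy$9
  rot[2] = 898z9xyy$97
  rot[3] = 98z9xyy$978
  rot[4] = 8z9xyy$9789
  rot[5] = z9xyy$97898
  rot[6] = 9xyy$97898z
  rot[7] = xyy$97898z9
  rot[8] = yy$97898z9x
  rot[9] = y$97898z9xy
  rot[10] = $97898z9xyy
Sorted (with $ < everything):
  sorted[0] = $97898z9xyy  (last char: 'y')
  sorted[1] = 7898z9xyy$9  (last char: '9')
  sorted[2] = 898z9xyy$97  (last char: '7')
  sorted[3] = 8z9xyy$9789  (last char: '9')
  sorted[4] = 97898z9xyy$  (last char: '$')
  sorted[5] = 98z9xyy$978  (last char: '8')
  sorted[6] = 9xyy$97898z  (last char: 'z')
  sorted[7] = xyy$97898z9  (last char: '9')
  sorted[8] = y$97898z9xy  (last char: 'y')
  sorted[9] = yy$97898z9x  (last char: 'x')
  sorted[10] = z9xyy$97898  (last char: '8')
Last column: y979$8z9yx8
Original string S is at sorted index 4

Answer: y979$8z9yx8
4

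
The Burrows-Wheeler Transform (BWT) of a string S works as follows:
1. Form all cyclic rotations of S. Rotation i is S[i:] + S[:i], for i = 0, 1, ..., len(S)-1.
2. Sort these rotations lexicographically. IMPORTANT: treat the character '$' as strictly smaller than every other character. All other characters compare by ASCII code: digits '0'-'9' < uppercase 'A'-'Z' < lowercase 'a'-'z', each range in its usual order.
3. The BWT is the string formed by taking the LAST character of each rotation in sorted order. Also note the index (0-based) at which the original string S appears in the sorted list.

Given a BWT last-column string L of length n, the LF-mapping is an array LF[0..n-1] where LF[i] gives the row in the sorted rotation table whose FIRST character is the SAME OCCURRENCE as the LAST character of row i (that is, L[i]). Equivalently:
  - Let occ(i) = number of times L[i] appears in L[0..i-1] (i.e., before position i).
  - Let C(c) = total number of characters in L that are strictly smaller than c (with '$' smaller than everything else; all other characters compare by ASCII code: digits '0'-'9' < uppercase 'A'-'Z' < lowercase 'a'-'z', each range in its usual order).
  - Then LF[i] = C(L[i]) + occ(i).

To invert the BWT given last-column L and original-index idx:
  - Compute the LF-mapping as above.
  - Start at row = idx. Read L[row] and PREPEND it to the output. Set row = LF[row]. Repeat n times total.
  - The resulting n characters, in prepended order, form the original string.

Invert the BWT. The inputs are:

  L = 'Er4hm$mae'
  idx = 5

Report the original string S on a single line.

Answer: hammer4E$

Derivation:
LF mapping: 2 8 1 5 6 0 7 3 4
Walk LF starting at row 5, prepending L[row]:
  step 1: row=5, L[5]='$', prepend. Next row=LF[5]=0
  step 2: row=0, L[0]='E', prepend. Next row=LF[0]=2
  step 3: row=2, L[2]='4', prepend. Next row=LF[2]=1
  step 4: row=1, L[1]='r', prepend. Next row=LF[1]=8
  step 5: row=8, L[8]='e', prepend. Next row=LF[8]=4
  step 6: row=4, L[4]='m', prepend. Next row=LF[4]=6
  step 7: row=6, L[6]='m', prepend. Next row=LF[6]=7
  step 8: row=7, L[7]='a', prepend. Next row=LF[7]=3
  step 9: row=3, L[3]='h', prepend. Next row=LF[3]=5
Reversed output: hammer4E$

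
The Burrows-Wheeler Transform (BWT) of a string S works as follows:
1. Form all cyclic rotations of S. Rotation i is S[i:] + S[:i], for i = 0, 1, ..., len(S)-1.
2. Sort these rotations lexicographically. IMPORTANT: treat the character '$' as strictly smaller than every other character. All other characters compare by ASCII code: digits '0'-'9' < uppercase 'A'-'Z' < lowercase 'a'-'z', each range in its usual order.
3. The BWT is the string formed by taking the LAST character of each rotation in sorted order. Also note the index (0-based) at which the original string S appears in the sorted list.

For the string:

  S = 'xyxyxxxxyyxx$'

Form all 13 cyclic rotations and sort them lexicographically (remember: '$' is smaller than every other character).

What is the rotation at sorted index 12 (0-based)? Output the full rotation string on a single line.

All 13 rotations (rotation i = S[i:]+S[:i]):
  rot[0] = xyxyxxxxyyxx$
  rot[1] = yxyxxxxyyxx$x
  rot[2] = xyxxxxyyxx$xy
  rot[3] = yxxxxyyxx$xyx
  rot[4] = xxxxyyxx$xyxy
  rot[5] = xxxyyxx$xyxyx
  rot[6] = xxyyxx$xyxyxx
  rot[7] = xyyxx$xyxyxxx
  rot[8] = yyxx$xyxyxxxx
  rot[9] = yxx$xyxyxxxxy
  rot[10] = xx$xyxyxxxxyy
  rot[11] = x$xyxyxxxxyyx
  rot[12] = $xyxyxxxxyyxx
Sorted (with $ < everything):
  sorted[0] = $xyxyxxxxyyxx
  sorted[1] = x$xyxyxxxxyyx
  sorted[2] = xx$xyxyxxxxyy
  sorted[3] = xxxxyyxx$xyxy
  sorted[4] = xxxyyxx$xyxyx
  sorted[5] = xxyyxx$xyxyxx
  sorted[6] = xyxxxxyyxx$xy
  sorted[7] = xyxyxxxxyyxx$
  sorted[8] = xyyxx$xyxyxxx
  sorted[9] = yxx$xyxyxxxxy
  sorted[10] = yxxxxyyxx$xyx
  sorted[11] = yxyxxxxyyxx$x
  sorted[12] = yyxx$xyxyxxxx
sorted[12] = yyxx$xyxyxxxx

Answer: yyxx$xyxyxxxx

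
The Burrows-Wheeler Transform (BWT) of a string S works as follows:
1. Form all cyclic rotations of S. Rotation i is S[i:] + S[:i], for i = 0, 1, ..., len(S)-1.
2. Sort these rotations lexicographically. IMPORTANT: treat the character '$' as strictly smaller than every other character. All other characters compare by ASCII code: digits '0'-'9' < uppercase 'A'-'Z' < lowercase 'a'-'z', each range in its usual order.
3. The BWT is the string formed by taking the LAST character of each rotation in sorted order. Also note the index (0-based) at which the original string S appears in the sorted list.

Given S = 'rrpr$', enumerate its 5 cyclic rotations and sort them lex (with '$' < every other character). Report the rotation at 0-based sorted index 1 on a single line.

All 5 rotations (rotation i = S[i:]+S[:i]):
  rot[0] = rrpr$
  rot[1] = rpr$r
  rot[2] = pr$rr
  rot[3] = r$rrp
  rot[4] = $rrpr
Sorted (with $ < everything):
  sorted[0] = $rrpr
  sorted[1] = pr$rr
  sorted[2] = r$rrp
  sorted[3] = rpr$r
  sorted[4] = rrpr$
sorted[1] = pr$rr

Answer: pr$rr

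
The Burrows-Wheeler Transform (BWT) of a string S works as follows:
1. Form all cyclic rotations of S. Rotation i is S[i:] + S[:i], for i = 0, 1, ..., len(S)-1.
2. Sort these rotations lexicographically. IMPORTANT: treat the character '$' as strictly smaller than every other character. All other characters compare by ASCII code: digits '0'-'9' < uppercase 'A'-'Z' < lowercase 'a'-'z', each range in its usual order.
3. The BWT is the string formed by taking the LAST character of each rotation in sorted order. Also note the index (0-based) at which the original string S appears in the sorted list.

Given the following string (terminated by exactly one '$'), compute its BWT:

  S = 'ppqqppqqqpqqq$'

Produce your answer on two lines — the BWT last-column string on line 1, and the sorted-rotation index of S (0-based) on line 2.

Answer: q$qpqpqqqqpqpp
1

Derivation:
All 14 rotations (rotation i = S[i:]+S[:i]):
  rot[0] = ppqqppqqqpqqq$
  rot[1] = pqqppqqqpqqq$p
  rot[2] = qqppqqqpqqq$pp
  rot[3] = qppqqqpqqq$ppq
  rot[4] = ppqqqpqqq$ppqq
  rot[5] = pqqqpqqq$ppqqp
  rot[6] = qqqpqqq$ppqqpp
  rot[7] = qqpqqq$ppqqppq
  rot[8] = qpqqq$ppqqppqq
  rot[9] = pqqq$ppqqppqqq
  rot[10] = qqq$ppqqppqqqp
  rot[11] = qq$ppqqppqqqpq
  rot[12] = q$ppqqppqqqpqq
  rot[13] = $ppqqppqqqpqqq
Sorted (with $ < everything):
  sorted[0] = $ppqqppqqqpqqq  (last char: 'q')
  sorted[1] = ppqqppqqqpqqq$  (last char: '$')
  sorted[2] = ppqqqpqqq$ppqq  (last char: 'q')
  sorted[3] = pqqppqqqpqqq$p  (last char: 'p')
  sorted[4] = pqqq$ppqqppqqq  (last char: 'q')
  sorted[5] = pqqqpqqq$ppqqp  (last char: 'p')
  sorted[6] = q$ppqqppqqqpqq  (last char: 'q')
  sorted[7] = qppqqqpqqq$ppq  (last char: 'q')
  sorted[8] = qpqqq$ppqqppqq  (last char: 'q')
  sorted[9] = qq$ppqqppqqqpq  (last char: 'q')
  sorted[10] = qqppqqqpqqq$pp  (last char: 'p')
  sorted[11] = qqpqqq$ppqqppq  (last char: 'q')
  sorted[12] = qqq$ppqqppqqqp  (last char: 'p')
  sorted[13] = qqqpqqq$ppqqpp  (last char: 'p')
Last column: q$qpqpqqqqpqpp
Original string S is at sorted index 1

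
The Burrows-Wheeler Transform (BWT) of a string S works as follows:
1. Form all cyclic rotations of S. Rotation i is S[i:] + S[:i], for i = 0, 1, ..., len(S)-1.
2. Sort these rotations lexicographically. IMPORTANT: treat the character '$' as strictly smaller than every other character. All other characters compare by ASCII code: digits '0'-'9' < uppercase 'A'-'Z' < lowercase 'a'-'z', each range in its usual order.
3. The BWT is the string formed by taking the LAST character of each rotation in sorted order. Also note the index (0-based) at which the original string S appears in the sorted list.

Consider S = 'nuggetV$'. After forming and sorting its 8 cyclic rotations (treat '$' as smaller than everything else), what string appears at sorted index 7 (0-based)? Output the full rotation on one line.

Answer: uggetV$n

Derivation:
All 8 rotations (rotation i = S[i:]+S[:i]):
  rot[0] = nuggetV$
  rot[1] = uggetV$n
  rot[2] = ggetV$nu
  rot[3] = getV$nug
  rot[4] = etV$nugg
  rot[5] = tV$nugge
  rot[6] = V$nugget
  rot[7] = $nuggetV
Sorted (with $ < everything):
  sorted[0] = $nuggetV
  sorted[1] = V$nugget
  sorted[2] = etV$nugg
  sorted[3] = getV$nug
  sorted[4] = ggetV$nu
  sorted[5] = nuggetV$
  sorted[6] = tV$nugge
  sorted[7] = uggetV$n
sorted[7] = uggetV$n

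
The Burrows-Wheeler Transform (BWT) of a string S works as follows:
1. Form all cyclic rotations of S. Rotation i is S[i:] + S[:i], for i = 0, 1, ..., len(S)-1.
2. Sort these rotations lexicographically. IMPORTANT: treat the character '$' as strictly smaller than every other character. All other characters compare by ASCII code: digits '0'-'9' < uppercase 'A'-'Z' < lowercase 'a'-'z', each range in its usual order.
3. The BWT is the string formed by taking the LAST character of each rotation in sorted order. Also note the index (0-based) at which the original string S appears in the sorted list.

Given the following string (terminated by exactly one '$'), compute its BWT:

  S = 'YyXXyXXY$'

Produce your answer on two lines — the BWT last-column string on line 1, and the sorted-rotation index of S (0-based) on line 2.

Answer: YyyXXX$XY
6

Derivation:
All 9 rotations (rotation i = S[i:]+S[:i]):
  rot[0] = YyXXyXXY$
  rot[1] = yXXyXXY$Y
  rot[2] = XXyXXY$Yy
  rot[3] = XyXXY$YyX
  rot[4] = yXXY$YyXX
  rot[5] = XXY$YyXXy
  rot[6] = XY$YyXXyX
  rot[7] = Y$YyXXyXX
  rot[8] = $YyXXyXXY
Sorted (with $ < everything):
  sorted[0] = $YyXXyXXY  (last char: 'Y')
  sorted[1] = XXY$YyXXy  (last char: 'y')
  sorted[2] = XXyXXY$Yy  (last char: 'y')
  sorted[3] = XY$YyXXyX  (last char: 'X')
  sorted[4] = XyXXY$YyX  (last char: 'X')
  sorted[5] = Y$YyXXyXX  (last char: 'X')
  sorted[6] = YyXXyXXY$  (last char: '$')
  sorted[7] = yXXY$YyXX  (last char: 'X')
  sorted[8] = yXXyXXY$Y  (last char: 'Y')
Last column: YyyXXX$XY
Original string S is at sorted index 6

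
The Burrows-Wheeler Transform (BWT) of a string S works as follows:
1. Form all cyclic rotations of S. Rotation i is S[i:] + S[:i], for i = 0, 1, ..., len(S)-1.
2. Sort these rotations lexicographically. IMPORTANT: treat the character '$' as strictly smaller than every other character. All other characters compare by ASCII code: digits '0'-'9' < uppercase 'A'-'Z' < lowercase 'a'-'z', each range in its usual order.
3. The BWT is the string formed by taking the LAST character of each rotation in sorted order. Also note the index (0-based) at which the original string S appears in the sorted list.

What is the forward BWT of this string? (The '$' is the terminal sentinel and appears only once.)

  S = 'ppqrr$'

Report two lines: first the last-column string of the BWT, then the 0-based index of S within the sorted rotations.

Answer: r$pprq
1

Derivation:
All 6 rotations (rotation i = S[i:]+S[:i]):
  rot[0] = ppqrr$
  rot[1] = pqrr$p
  rot[2] = qrr$pp
  rot[3] = rr$ppq
  rot[4] = r$ppqr
  rot[5] = $ppqrr
Sorted (with $ < everything):
  sorted[0] = $ppqrr  (last char: 'r')
  sorted[1] = ppqrr$  (last char: '$')
  sorted[2] = pqrr$p  (last char: 'p')
  sorted[3] = qrr$pp  (last char: 'p')
  sorted[4] = r$ppqr  (last char: 'r')
  sorted[5] = rr$ppq  (last char: 'q')
Last column: r$pprq
Original string S is at sorted index 1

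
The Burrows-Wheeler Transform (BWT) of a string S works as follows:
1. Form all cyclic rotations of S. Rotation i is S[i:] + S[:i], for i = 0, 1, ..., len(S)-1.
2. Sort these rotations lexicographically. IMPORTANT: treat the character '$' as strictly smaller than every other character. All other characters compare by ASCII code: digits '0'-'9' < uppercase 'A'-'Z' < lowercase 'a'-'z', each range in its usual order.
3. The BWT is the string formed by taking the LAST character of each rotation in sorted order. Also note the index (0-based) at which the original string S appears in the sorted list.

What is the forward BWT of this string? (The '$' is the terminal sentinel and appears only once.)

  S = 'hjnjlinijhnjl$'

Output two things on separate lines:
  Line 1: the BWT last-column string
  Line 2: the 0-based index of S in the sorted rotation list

All 14 rotations (rotation i = S[i:]+S[:i]):
  rot[0] = hjnjlinijhnjl$
  rot[1] = jnjlinijhnjl$h
  rot[2] = njlinijhnjl$hj
  rot[3] = jlinijhnjl$hjn
  rot[4] = linijhnjl$hjnj
  rot[5] = inijhnjl$hjnjl
  rot[6] = nijhnjl$hjnjli
  rot[7] = ijhnjl$hjnjlin
  rot[8] = jhnjl$hjnjlini
  rot[9] = hnjl$hjnjlinij
  rot[10] = njl$hjnjlinijh
  rot[11] = jl$hjnjlinijhn
  rot[12] = l$hjnjlinijhnj
  rot[13] = $hjnjlinijhnjl
Sorted (with $ < everything):
  sorted[0] = $hjnjlinijhnjl  (last char: 'l')
  sorted[1] = hjnjlinijhnjl$  (last char: '$')
  sorted[2] = hnjl$hjnjlinij  (last char: 'j')
  sorted[3] = ijhnjl$hjnjlin  (last char: 'n')
  sorted[4] = inijhnjl$hjnjl  (last char: 'l')
  sorted[5] = jhnjl$hjnjlini  (last char: 'i')
  sorted[6] = jl$hjnjlinijhn  (last char: 'n')
  sorted[7] = jlinijhnjl$hjn  (last char: 'n')
  sorted[8] = jnjlinijhnjl$h  (last char: 'h')
  sorted[9] = l$hjnjlinijhnj  (last char: 'j')
  sorted[10] = linijhnjl$hjnj  (last char: 'j')
  sorted[11] = nijhnjl$hjnjli  (last char: 'i')
  sorted[12] = njl$hjnjlinijh  (last char: 'h')
  sorted[13] = njlinijhnjl$hj  (last char: 'j')
Last column: l$jnlinnhjjihj
Original string S is at sorted index 1

Answer: l$jnlinnhjjihj
1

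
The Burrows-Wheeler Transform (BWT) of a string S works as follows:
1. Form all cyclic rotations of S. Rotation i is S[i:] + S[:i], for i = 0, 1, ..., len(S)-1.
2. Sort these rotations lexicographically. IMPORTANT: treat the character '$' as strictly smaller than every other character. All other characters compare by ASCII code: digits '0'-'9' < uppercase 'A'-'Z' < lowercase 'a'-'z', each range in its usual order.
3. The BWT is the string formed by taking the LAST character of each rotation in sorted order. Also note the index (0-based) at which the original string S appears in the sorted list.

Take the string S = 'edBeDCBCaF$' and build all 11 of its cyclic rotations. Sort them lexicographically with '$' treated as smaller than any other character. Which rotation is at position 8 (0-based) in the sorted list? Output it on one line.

All 11 rotations (rotation i = S[i:]+S[:i]):
  rot[0] = edBeDCBCaF$
  rot[1] = dBeDCBCaF$e
  rot[2] = BeDCBCaF$ed
  rot[3] = eDCBCaF$edB
  rot[4] = DCBCaF$edBe
  rot[5] = CBCaF$edBeD
  rot[6] = BCaF$edBeDC
  rot[7] = CaF$edBeDCB
  rot[8] = aF$edBeDCBC
  rot[9] = F$edBeDCBCa
  rot[10] = $edBeDCBCaF
Sorted (with $ < everything):
  sorted[0] = $edBeDCBCaF
  sorted[1] = BCaF$edBeDC
  sorted[2] = BeDCBCaF$ed
  sorted[3] = CBCaF$edBeD
  sorted[4] = CaF$edBeDCB
  sorted[5] = DCBCaF$edBe
  sorted[6] = F$edBeDCBCa
  sorted[7] = aF$edBeDCBC
  sorted[8] = dBeDCBCaF$e
  sorted[9] = eDCBCaF$edB
  sorted[10] = edBeDCBCaF$
sorted[8] = dBeDCBCaF$e

Answer: dBeDCBCaF$e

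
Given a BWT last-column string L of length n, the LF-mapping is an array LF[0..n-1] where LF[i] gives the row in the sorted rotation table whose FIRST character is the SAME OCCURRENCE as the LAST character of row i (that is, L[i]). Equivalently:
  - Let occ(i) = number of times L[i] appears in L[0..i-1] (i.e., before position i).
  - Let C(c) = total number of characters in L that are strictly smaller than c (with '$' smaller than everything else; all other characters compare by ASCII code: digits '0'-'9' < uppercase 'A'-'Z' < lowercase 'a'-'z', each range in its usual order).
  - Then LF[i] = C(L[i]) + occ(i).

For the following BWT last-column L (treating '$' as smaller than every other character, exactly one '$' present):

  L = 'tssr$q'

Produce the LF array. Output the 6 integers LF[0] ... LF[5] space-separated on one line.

Char counts: '$':1, 'q':1, 'r':1, 's':2, 't':1
C (first-col start): C('$')=0, C('q')=1, C('r')=2, C('s')=3, C('t')=5
L[0]='t': occ=0, LF[0]=C('t')+0=5+0=5
L[1]='s': occ=0, LF[1]=C('s')+0=3+0=3
L[2]='s': occ=1, LF[2]=C('s')+1=3+1=4
L[3]='r': occ=0, LF[3]=C('r')+0=2+0=2
L[4]='$': occ=0, LF[4]=C('$')+0=0+0=0
L[5]='q': occ=0, LF[5]=C('q')+0=1+0=1

Answer: 5 3 4 2 0 1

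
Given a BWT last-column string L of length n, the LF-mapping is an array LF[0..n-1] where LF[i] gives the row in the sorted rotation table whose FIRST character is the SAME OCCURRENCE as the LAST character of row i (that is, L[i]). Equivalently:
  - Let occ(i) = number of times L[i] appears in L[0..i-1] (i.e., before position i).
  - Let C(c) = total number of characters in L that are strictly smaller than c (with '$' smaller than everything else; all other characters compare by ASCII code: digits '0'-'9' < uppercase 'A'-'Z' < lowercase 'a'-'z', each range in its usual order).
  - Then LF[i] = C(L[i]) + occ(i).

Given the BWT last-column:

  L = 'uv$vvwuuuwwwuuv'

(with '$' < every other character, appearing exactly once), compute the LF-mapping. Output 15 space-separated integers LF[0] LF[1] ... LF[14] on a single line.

Answer: 1 7 0 8 9 11 2 3 4 12 13 14 5 6 10

Derivation:
Char counts: '$':1, 'u':6, 'v':4, 'w':4
C (first-col start): C('$')=0, C('u')=1, C('v')=7, C('w')=11
L[0]='u': occ=0, LF[0]=C('u')+0=1+0=1
L[1]='v': occ=0, LF[1]=C('v')+0=7+0=7
L[2]='$': occ=0, LF[2]=C('$')+0=0+0=0
L[3]='v': occ=1, LF[3]=C('v')+1=7+1=8
L[4]='v': occ=2, LF[4]=C('v')+2=7+2=9
L[5]='w': occ=0, LF[5]=C('w')+0=11+0=11
L[6]='u': occ=1, LF[6]=C('u')+1=1+1=2
L[7]='u': occ=2, LF[7]=C('u')+2=1+2=3
L[8]='u': occ=3, LF[8]=C('u')+3=1+3=4
L[9]='w': occ=1, LF[9]=C('w')+1=11+1=12
L[10]='w': occ=2, LF[10]=C('w')+2=11+2=13
L[11]='w': occ=3, LF[11]=C('w')+3=11+3=14
L[12]='u': occ=4, LF[12]=C('u')+4=1+4=5
L[13]='u': occ=5, LF[13]=C('u')+5=1+5=6
L[14]='v': occ=3, LF[14]=C('v')+3=7+3=10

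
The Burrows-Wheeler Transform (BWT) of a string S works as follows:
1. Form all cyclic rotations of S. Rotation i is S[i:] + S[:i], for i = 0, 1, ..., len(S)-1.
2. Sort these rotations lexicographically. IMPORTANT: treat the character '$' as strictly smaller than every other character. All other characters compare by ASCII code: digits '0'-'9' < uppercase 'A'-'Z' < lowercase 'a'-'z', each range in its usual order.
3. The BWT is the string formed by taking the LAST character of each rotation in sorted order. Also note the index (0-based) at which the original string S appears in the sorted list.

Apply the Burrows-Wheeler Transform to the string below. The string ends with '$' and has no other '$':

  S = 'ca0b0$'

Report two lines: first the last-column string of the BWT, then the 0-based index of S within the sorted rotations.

Answer: 0bac0$
5

Derivation:
All 6 rotations (rotation i = S[i:]+S[:i]):
  rot[0] = ca0b0$
  rot[1] = a0b0$c
  rot[2] = 0b0$ca
  rot[3] = b0$ca0
  rot[4] = 0$ca0b
  rot[5] = $ca0b0
Sorted (with $ < everything):
  sorted[0] = $ca0b0  (last char: '0')
  sorted[1] = 0$ca0b  (last char: 'b')
  sorted[2] = 0b0$ca  (last char: 'a')
  sorted[3] = a0b0$c  (last char: 'c')
  sorted[4] = b0$ca0  (last char: '0')
  sorted[5] = ca0b0$  (last char: '$')
Last column: 0bac0$
Original string S is at sorted index 5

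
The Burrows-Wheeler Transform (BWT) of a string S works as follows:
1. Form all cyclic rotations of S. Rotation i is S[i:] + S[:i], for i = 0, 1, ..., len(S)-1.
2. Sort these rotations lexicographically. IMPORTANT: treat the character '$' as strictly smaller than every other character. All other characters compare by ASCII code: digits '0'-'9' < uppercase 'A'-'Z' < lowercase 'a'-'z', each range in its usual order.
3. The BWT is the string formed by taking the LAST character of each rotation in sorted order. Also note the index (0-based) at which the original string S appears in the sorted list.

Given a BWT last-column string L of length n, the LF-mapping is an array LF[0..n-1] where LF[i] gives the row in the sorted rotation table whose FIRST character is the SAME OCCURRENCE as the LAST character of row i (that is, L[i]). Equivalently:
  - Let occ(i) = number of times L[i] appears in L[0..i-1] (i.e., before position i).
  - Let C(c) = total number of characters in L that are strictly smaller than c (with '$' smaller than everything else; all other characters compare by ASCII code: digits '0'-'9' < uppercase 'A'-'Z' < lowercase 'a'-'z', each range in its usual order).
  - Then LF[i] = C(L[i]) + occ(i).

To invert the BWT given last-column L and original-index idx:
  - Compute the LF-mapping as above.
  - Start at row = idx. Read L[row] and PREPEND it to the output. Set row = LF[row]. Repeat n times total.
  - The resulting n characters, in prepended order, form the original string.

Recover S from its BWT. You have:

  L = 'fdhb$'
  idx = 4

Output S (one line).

Answer: hdbf$

Derivation:
LF mapping: 3 2 4 1 0
Walk LF starting at row 4, prepending L[row]:
  step 1: row=4, L[4]='$', prepend. Next row=LF[4]=0
  step 2: row=0, L[0]='f', prepend. Next row=LF[0]=3
  step 3: row=3, L[3]='b', prepend. Next row=LF[3]=1
  step 4: row=1, L[1]='d', prepend. Next row=LF[1]=2
  step 5: row=2, L[2]='h', prepend. Next row=LF[2]=4
Reversed output: hdbf$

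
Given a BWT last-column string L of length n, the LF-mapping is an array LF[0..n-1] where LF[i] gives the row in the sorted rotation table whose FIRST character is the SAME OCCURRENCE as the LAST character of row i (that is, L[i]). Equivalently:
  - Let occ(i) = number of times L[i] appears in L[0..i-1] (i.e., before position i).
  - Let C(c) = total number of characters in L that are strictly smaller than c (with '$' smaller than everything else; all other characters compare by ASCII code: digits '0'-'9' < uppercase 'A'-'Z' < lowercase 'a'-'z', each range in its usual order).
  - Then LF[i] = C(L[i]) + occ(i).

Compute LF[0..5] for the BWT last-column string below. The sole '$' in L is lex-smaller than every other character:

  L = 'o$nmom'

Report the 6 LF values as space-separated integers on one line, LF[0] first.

Char counts: '$':1, 'm':2, 'n':1, 'o':2
C (first-col start): C('$')=0, C('m')=1, C('n')=3, C('o')=4
L[0]='o': occ=0, LF[0]=C('o')+0=4+0=4
L[1]='$': occ=0, LF[1]=C('$')+0=0+0=0
L[2]='n': occ=0, LF[2]=C('n')+0=3+0=3
L[3]='m': occ=0, LF[3]=C('m')+0=1+0=1
L[4]='o': occ=1, LF[4]=C('o')+1=4+1=5
L[5]='m': occ=1, LF[5]=C('m')+1=1+1=2

Answer: 4 0 3 1 5 2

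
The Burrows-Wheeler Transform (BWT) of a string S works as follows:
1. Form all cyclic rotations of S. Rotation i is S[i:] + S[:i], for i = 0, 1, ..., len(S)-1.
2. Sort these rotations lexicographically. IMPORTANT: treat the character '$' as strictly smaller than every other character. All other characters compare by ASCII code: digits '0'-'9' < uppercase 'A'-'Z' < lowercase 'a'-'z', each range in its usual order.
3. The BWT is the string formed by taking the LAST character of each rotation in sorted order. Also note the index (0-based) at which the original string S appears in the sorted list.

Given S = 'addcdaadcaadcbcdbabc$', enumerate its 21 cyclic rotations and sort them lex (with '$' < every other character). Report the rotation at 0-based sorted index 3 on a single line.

All 21 rotations (rotation i = S[i:]+S[:i]):
  rot[0] = addcdaadcaadcbcdbabc$
  rot[1] = ddcdaadcaadcbcdbabc$a
  rot[2] = dcdaadcaadcbcdbabc$ad
  rot[3] = cdaadcaadcbcdbabc$add
  rot[4] = daadcaadcbcdbabc$addc
  rot[5] = aadcaadcbcdbabc$addcd
  rot[6] = adcaadcbcdbabc$addcda
  rot[7] = dcaadcbcdbabc$addcdaa
  rot[8] = caadcbcdbabc$addcdaad
  rot[9] = aadcbcdbabc$addcdaadc
  rot[10] = adcbcdbabc$addcdaadca
  rot[11] = dcbcdbabc$addcdaadcaa
  rot[12] = cbcdbabc$addcdaadcaad
  rot[13] = bcdbabc$addcdaadcaadc
  rot[14] = cdbabc$addcdaadcaadcb
  rot[15] = dbabc$addcdaadcaadcbc
  rot[16] = babc$addcdaadcaadcbcd
  rot[17] = abc$addcdaadcaadcbcdb
  rot[18] = bc$addcdaadcaadcbcdba
  rot[19] = c$addcdaadcaadcbcdbab
  rot[20] = $addcdaadcaadcbcdbabc
Sorted (with $ < everything):
  sorted[0] = $addcdaadcaadcbcdbabc
  sorted[1] = aadcaadcbcdbabc$addcd
  sorted[2] = aadcbcdbabc$addcdaadc
  sorted[3] = abc$addcdaadcaadcbcdb
  sorted[4] = adcaadcbcdbabc$addcda
  sorted[5] = adcbcdbabc$addcdaadca
  sorted[6] = addcdaadcaadcbcdbabc$
  sorted[7] = babc$addcdaadcaadcbcd
  sorted[8] = bc$addcdaadcaadcbcdba
  sorted[9] = bcdbabc$addcdaadcaadc
  sorted[10] = c$addcdaadcaadcbcdbab
  sorted[11] = caadcbcdbabc$addcdaad
  sorted[12] = cbcdbabc$addcdaadcaad
  sorted[13] = cdaadcaadcbcdbabc$add
  sorted[14] = cdbabc$addcdaadcaadcb
  sorted[15] = daadcaadcbcdbabc$addc
  sorted[16] = dbabc$addcdaadcaadcbc
  sorted[17] = dcaadcbcdbabc$addcdaa
  sorted[18] = dcbcdbabc$addcdaadcaa
  sorted[19] = dcdaadcaadcbcdbabc$ad
  sorted[20] = ddcdaadcaadcbcdbabc$a
sorted[3] = abc$addcdaadcaadcbcdb

Answer: abc$addcdaadcaadcbcdb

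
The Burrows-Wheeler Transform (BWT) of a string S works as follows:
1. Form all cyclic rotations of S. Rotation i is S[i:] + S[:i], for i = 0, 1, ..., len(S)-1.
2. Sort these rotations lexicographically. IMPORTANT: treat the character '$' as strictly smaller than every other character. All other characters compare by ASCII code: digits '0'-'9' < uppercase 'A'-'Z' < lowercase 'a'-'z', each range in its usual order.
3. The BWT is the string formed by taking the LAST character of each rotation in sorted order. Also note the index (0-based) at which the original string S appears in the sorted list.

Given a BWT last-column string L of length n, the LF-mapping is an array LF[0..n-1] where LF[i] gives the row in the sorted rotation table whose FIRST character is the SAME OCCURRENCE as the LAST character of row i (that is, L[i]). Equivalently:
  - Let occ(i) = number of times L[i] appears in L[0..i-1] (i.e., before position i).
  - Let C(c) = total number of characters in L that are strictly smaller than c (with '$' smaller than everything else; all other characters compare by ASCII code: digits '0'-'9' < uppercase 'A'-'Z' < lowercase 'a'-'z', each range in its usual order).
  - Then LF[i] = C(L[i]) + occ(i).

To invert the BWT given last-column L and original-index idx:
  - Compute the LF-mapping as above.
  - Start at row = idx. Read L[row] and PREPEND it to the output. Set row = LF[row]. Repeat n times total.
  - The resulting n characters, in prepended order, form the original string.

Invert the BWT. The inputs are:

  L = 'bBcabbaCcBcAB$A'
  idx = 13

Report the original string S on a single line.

LF mapping: 9 3 12 7 10 11 8 6 13 4 14 1 5 0 2
Walk LF starting at row 13, prepending L[row]:
  step 1: row=13, L[13]='$', prepend. Next row=LF[13]=0
  step 2: row=0, L[0]='b', prepend. Next row=LF[0]=9
  step 3: row=9, L[9]='B', prepend. Next row=LF[9]=4
  step 4: row=4, L[4]='b', prepend. Next row=LF[4]=10
  step 5: row=10, L[10]='c', prepend. Next row=LF[10]=14
  step 6: row=14, L[14]='A', prepend. Next row=LF[14]=2
  step 7: row=2, L[2]='c', prepend. Next row=LF[2]=12
  step 8: row=12, L[12]='B', prepend. Next row=LF[12]=5
  step 9: row=5, L[5]='b', prepend. Next row=LF[5]=11
  step 10: row=11, L[11]='A', prepend. Next row=LF[11]=1
  step 11: row=1, L[1]='B', prepend. Next row=LF[1]=3
  step 12: row=3, L[3]='a', prepend. Next row=LF[3]=7
  step 13: row=7, L[7]='C', prepend. Next row=LF[7]=6
  step 14: row=6, L[6]='a', prepend. Next row=LF[6]=8
  step 15: row=8, L[8]='c', prepend. Next row=LF[8]=13
Reversed output: caCaBAbBcAcbBb$

Answer: caCaBAbBcAcbBb$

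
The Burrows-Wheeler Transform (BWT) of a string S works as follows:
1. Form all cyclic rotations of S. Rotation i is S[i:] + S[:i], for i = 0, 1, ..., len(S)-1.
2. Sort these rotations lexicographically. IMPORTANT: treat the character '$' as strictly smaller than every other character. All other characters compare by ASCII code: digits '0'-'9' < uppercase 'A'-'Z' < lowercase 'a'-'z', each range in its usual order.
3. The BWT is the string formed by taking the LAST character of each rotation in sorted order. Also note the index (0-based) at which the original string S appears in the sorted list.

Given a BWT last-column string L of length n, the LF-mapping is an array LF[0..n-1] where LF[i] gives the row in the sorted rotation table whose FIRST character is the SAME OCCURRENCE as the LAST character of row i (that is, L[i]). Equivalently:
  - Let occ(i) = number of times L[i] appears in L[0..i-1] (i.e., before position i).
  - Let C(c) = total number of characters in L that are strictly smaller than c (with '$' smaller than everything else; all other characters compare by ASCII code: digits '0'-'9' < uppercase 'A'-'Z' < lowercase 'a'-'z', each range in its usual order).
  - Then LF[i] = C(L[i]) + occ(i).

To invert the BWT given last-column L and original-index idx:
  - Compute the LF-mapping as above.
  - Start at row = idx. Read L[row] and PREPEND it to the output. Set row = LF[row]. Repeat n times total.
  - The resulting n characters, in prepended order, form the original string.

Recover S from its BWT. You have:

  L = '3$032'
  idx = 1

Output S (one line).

Answer: 0233$

Derivation:
LF mapping: 3 0 1 4 2
Walk LF starting at row 1, prepending L[row]:
  step 1: row=1, L[1]='$', prepend. Next row=LF[1]=0
  step 2: row=0, L[0]='3', prepend. Next row=LF[0]=3
  step 3: row=3, L[3]='3', prepend. Next row=LF[3]=4
  step 4: row=4, L[4]='2', prepend. Next row=LF[4]=2
  step 5: row=2, L[2]='0', prepend. Next row=LF[2]=1
Reversed output: 0233$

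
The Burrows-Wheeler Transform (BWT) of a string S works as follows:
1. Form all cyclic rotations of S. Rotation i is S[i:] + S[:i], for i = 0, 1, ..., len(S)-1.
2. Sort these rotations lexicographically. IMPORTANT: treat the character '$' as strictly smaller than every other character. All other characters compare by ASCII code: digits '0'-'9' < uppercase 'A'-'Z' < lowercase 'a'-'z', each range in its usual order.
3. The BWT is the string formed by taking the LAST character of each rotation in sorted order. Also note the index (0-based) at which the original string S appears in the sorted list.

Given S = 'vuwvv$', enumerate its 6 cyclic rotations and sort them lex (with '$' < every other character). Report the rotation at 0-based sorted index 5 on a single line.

Answer: wvv$vu

Derivation:
All 6 rotations (rotation i = S[i:]+S[:i]):
  rot[0] = vuwvv$
  rot[1] = uwvv$v
  rot[2] = wvv$vu
  rot[3] = vv$vuw
  rot[4] = v$vuwv
  rot[5] = $vuwvv
Sorted (with $ < everything):
  sorted[0] = $vuwvv
  sorted[1] = uwvv$v
  sorted[2] = v$vuwv
  sorted[3] = vuwvv$
  sorted[4] = vv$vuw
  sorted[5] = wvv$vu
sorted[5] = wvv$vu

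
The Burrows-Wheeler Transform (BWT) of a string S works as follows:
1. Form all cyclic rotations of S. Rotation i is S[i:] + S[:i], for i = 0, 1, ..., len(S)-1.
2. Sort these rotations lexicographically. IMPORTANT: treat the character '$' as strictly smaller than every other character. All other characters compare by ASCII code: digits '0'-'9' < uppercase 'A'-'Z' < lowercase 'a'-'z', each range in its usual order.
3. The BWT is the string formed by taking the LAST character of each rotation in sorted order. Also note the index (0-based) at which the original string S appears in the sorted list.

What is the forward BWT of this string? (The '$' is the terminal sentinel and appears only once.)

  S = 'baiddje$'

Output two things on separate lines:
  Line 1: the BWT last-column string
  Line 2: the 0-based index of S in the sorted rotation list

Answer: eb$idjad
2

Derivation:
All 8 rotations (rotation i = S[i:]+S[:i]):
  rot[0] = baiddje$
  rot[1] = aiddje$b
  rot[2] = iddje$ba
  rot[3] = ddje$bai
  rot[4] = dje$baid
  rot[5] = je$baidd
  rot[6] = e$baiddj
  rot[7] = $baiddje
Sorted (with $ < everything):
  sorted[0] = $baiddje  (last char: 'e')
  sorted[1] = aiddje$b  (last char: 'b')
  sorted[2] = baiddje$  (last char: '$')
  sorted[3] = ddje$bai  (last char: 'i')
  sorted[4] = dje$baid  (last char: 'd')
  sorted[5] = e$baiddj  (last char: 'j')
  sorted[6] = iddje$ba  (last char: 'a')
  sorted[7] = je$baidd  (last char: 'd')
Last column: eb$idjad
Original string S is at sorted index 2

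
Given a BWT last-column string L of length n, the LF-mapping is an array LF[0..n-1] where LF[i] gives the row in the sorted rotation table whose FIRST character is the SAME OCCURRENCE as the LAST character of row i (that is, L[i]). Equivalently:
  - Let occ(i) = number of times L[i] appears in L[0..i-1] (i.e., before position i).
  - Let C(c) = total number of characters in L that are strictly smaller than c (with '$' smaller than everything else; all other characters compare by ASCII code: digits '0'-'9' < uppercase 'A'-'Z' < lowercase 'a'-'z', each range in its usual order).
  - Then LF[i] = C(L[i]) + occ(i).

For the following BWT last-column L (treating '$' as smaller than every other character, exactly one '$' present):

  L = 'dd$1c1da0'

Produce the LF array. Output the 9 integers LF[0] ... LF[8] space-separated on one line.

Answer: 6 7 0 2 5 3 8 4 1

Derivation:
Char counts: '$':1, '0':1, '1':2, 'a':1, 'c':1, 'd':3
C (first-col start): C('$')=0, C('0')=1, C('1')=2, C('a')=4, C('c')=5, C('d')=6
L[0]='d': occ=0, LF[0]=C('d')+0=6+0=6
L[1]='d': occ=1, LF[1]=C('d')+1=6+1=7
L[2]='$': occ=0, LF[2]=C('$')+0=0+0=0
L[3]='1': occ=0, LF[3]=C('1')+0=2+0=2
L[4]='c': occ=0, LF[4]=C('c')+0=5+0=5
L[5]='1': occ=1, LF[5]=C('1')+1=2+1=3
L[6]='d': occ=2, LF[6]=C('d')+2=6+2=8
L[7]='a': occ=0, LF[7]=C('a')+0=4+0=4
L[8]='0': occ=0, LF[8]=C('0')+0=1+0=1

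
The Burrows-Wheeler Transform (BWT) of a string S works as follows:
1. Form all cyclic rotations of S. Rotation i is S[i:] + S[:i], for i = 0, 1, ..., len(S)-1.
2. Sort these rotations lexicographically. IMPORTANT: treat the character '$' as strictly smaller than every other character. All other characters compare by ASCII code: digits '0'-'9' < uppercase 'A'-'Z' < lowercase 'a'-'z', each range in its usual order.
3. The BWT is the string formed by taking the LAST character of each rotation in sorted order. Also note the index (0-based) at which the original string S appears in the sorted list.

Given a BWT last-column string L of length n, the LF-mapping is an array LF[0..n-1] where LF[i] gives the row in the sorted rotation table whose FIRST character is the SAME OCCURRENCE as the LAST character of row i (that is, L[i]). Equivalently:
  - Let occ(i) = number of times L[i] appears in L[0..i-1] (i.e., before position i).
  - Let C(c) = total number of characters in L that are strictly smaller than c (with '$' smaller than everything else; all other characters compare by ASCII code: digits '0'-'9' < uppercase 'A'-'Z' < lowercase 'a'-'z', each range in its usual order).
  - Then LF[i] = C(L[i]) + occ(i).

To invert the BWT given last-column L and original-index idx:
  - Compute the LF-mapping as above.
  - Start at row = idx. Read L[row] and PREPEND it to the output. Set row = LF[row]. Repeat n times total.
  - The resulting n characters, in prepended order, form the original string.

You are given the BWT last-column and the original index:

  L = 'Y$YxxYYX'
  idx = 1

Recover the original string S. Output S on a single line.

LF mapping: 2 0 3 6 7 4 5 1
Walk LF starting at row 1, prepending L[row]:
  step 1: row=1, L[1]='$', prepend. Next row=LF[1]=0
  step 2: row=0, L[0]='Y', prepend. Next row=LF[0]=2
  step 3: row=2, L[2]='Y', prepend. Next row=LF[2]=3
  step 4: row=3, L[3]='x', prepend. Next row=LF[3]=6
  step 5: row=6, L[6]='Y', prepend. Next row=LF[6]=5
  step 6: row=5, L[5]='Y', prepend. Next row=LF[5]=4
  step 7: row=4, L[4]='x', prepend. Next row=LF[4]=7
  step 8: row=7, L[7]='X', prepend. Next row=LF[7]=1
Reversed output: XxYYxYY$

Answer: XxYYxYY$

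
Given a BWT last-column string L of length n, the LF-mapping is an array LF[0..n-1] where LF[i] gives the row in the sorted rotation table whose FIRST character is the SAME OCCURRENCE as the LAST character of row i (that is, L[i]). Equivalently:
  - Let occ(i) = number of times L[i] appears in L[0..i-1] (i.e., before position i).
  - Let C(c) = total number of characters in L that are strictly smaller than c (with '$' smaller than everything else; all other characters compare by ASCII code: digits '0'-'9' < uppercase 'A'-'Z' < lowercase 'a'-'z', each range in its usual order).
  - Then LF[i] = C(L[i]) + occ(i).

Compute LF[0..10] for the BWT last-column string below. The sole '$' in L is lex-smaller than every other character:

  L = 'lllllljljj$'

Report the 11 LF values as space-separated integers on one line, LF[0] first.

Char counts: '$':1, 'j':3, 'l':7
C (first-col start): C('$')=0, C('j')=1, C('l')=4
L[0]='l': occ=0, LF[0]=C('l')+0=4+0=4
L[1]='l': occ=1, LF[1]=C('l')+1=4+1=5
L[2]='l': occ=2, LF[2]=C('l')+2=4+2=6
L[3]='l': occ=3, LF[3]=C('l')+3=4+3=7
L[4]='l': occ=4, LF[4]=C('l')+4=4+4=8
L[5]='l': occ=5, LF[5]=C('l')+5=4+5=9
L[6]='j': occ=0, LF[6]=C('j')+0=1+0=1
L[7]='l': occ=6, LF[7]=C('l')+6=4+6=10
L[8]='j': occ=1, LF[8]=C('j')+1=1+1=2
L[9]='j': occ=2, LF[9]=C('j')+2=1+2=3
L[10]='$': occ=0, LF[10]=C('$')+0=0+0=0

Answer: 4 5 6 7 8 9 1 10 2 3 0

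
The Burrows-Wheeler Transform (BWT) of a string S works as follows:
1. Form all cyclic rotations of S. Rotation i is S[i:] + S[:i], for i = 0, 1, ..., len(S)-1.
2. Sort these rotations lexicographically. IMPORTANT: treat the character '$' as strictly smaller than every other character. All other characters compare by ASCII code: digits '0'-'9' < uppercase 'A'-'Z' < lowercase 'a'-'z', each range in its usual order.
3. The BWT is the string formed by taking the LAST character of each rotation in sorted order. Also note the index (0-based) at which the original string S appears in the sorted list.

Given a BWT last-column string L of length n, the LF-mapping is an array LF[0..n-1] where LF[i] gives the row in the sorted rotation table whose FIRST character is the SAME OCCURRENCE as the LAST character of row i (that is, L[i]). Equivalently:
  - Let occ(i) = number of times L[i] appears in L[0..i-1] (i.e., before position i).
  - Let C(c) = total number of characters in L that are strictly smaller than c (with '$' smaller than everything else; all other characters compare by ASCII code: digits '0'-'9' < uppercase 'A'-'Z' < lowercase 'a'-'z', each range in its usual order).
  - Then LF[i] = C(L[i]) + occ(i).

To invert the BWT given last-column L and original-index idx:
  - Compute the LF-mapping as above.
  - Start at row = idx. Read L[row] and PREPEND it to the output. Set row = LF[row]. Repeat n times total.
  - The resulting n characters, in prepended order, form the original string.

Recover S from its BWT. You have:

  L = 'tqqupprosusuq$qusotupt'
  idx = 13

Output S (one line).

Answer: stuusqsrqoqouppputuqt$

Derivation:
LF mapping: 14 6 7 17 3 4 10 1 11 18 12 19 8 0 9 20 13 2 15 21 5 16
Walk LF starting at row 13, prepending L[row]:
  step 1: row=13, L[13]='$', prepend. Next row=LF[13]=0
  step 2: row=0, L[0]='t', prepend. Next row=LF[0]=14
  step 3: row=14, L[14]='q', prepend. Next row=LF[14]=9
  step 4: row=9, L[9]='u', prepend. Next row=LF[9]=18
  step 5: row=18, L[18]='t', prepend. Next row=LF[18]=15
  step 6: row=15, L[15]='u', prepend. Next row=LF[15]=20
  step 7: row=20, L[20]='p', prepend. Next row=LF[20]=5
  step 8: row=5, L[5]='p', prepend. Next row=LF[5]=4
  step 9: row=4, L[4]='p', prepend. Next row=LF[4]=3
  step 10: row=3, L[3]='u', prepend. Next row=LF[3]=17
  step 11: row=17, L[17]='o', prepend. Next row=LF[17]=2
  step 12: row=2, L[2]='q', prepend. Next row=LF[2]=7
  step 13: row=7, L[7]='o', prepend. Next row=LF[7]=1
  step 14: row=1, L[1]='q', prepend. Next row=LF[1]=6
  step 15: row=6, L[6]='r', prepend. Next row=LF[6]=10
  step 16: row=10, L[10]='s', prepend. Next row=LF[10]=12
  step 17: row=12, L[12]='q', prepend. Next row=LF[12]=8
  step 18: row=8, L[8]='s', prepend. Next row=LF[8]=11
  step 19: row=11, L[11]='u', prepend. Next row=LF[11]=19
  step 20: row=19, L[19]='u', prepend. Next row=LF[19]=21
  step 21: row=21, L[21]='t', prepend. Next row=LF[21]=16
  step 22: row=16, L[16]='s', prepend. Next row=LF[16]=13
Reversed output: stuusqsrqoqouppputuqt$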